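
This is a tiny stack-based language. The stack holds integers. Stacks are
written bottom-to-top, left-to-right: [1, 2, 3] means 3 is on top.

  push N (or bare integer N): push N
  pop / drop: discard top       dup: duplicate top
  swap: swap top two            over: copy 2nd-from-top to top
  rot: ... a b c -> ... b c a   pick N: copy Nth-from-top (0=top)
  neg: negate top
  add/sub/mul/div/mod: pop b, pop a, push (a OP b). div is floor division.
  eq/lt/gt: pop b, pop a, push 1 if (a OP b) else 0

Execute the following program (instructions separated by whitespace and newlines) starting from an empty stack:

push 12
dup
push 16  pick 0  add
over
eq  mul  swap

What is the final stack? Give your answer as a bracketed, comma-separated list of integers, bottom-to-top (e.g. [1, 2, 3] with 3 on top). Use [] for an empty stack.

Answer: [0, 12]

Derivation:
After 'push 12': [12]
After 'dup': [12, 12]
After 'push 16': [12, 12, 16]
After 'pick 0': [12, 12, 16, 16]
After 'add': [12, 12, 32]
After 'over': [12, 12, 32, 12]
After 'eq': [12, 12, 0]
After 'mul': [12, 0]
After 'swap': [0, 12]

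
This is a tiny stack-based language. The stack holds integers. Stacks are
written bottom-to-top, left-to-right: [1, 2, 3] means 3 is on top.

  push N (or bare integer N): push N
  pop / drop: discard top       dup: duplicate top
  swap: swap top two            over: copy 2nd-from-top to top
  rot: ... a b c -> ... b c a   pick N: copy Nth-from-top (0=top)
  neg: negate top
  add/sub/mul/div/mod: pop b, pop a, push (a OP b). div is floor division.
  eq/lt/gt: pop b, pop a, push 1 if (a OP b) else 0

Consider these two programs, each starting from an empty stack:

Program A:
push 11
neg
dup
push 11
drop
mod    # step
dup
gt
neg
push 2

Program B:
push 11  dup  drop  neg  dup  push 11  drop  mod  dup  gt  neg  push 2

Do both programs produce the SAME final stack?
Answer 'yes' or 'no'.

Answer: yes

Derivation:
Program A trace:
  After 'push 11': [11]
  After 'neg': [-11]
  After 'dup': [-11, -11]
  After 'push 11': [-11, -11, 11]
  After 'drop': [-11, -11]
  After 'mod': [0]
  After 'dup': [0, 0]
  After 'gt': [0]
  After 'neg': [0]
  After 'push 2': [0, 2]
Program A final stack: [0, 2]

Program B trace:
  After 'push 11': [11]
  After 'dup': [11, 11]
  After 'drop': [11]
  After 'neg': [-11]
  After 'dup': [-11, -11]
  After 'push 11': [-11, -11, 11]
  After 'drop': [-11, -11]
  After 'mod': [0]
  After 'dup': [0, 0]
  After 'gt': [0]
  After 'neg': [0]
  After 'push 2': [0, 2]
Program B final stack: [0, 2]
Same: yes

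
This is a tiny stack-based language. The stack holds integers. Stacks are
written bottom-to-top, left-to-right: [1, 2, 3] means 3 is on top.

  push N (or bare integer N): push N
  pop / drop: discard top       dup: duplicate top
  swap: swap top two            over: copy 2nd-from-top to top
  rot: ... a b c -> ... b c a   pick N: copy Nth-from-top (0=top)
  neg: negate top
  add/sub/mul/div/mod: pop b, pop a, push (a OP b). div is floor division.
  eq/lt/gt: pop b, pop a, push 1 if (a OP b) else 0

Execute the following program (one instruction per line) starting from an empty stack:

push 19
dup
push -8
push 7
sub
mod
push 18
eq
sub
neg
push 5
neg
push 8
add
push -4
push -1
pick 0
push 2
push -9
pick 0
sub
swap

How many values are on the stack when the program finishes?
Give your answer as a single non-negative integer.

After 'push 19': stack = [19] (depth 1)
After 'dup': stack = [19, 19] (depth 2)
After 'push -8': stack = [19, 19, -8] (depth 3)
After 'push 7': stack = [19, 19, -8, 7] (depth 4)
After 'sub': stack = [19, 19, -15] (depth 3)
After 'mod': stack = [19, -11] (depth 2)
After 'push 18': stack = [19, -11, 18] (depth 3)
After 'eq': stack = [19, 0] (depth 2)
After 'sub': stack = [19] (depth 1)
After 'neg': stack = [-19] (depth 1)
  ...
After 'push 8': stack = [-19, -5, 8] (depth 3)
After 'add': stack = [-19, 3] (depth 2)
After 'push -4': stack = [-19, 3, -4] (depth 3)
After 'push -1': stack = [-19, 3, -4, -1] (depth 4)
After 'pick 0': stack = [-19, 3, -4, -1, -1] (depth 5)
After 'push 2': stack = [-19, 3, -4, -1, -1, 2] (depth 6)
After 'push -9': stack = [-19, 3, -4, -1, -1, 2, -9] (depth 7)
After 'pick 0': stack = [-19, 3, -4, -1, -1, 2, -9, -9] (depth 8)
After 'sub': stack = [-19, 3, -4, -1, -1, 2, 0] (depth 7)
After 'swap': stack = [-19, 3, -4, -1, -1, 0, 2] (depth 7)

Answer: 7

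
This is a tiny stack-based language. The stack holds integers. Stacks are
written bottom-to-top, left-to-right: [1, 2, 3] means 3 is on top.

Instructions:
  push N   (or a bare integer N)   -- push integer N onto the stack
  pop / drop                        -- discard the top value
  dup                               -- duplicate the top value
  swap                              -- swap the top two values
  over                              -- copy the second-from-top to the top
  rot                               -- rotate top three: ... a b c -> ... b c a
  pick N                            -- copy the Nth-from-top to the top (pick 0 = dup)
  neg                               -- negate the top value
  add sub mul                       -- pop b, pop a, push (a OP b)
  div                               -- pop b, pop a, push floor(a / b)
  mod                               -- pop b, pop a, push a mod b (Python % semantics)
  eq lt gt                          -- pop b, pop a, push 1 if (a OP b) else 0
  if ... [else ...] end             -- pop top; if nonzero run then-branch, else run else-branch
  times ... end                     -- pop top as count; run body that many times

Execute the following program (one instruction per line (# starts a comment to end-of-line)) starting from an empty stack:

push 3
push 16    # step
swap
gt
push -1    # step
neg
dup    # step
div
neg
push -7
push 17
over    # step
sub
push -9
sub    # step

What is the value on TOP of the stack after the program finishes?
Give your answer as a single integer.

Answer: 33

Derivation:
After 'push 3': [3]
After 'push 16': [3, 16]
After 'swap': [16, 3]
After 'gt': [1]
After 'push -1': [1, -1]
After 'neg': [1, 1]
After 'dup': [1, 1, 1]
After 'div': [1, 1]
After 'neg': [1, -1]
After 'push -7': [1, -1, -7]
After 'push 17': [1, -1, -7, 17]
After 'over': [1, -1, -7, 17, -7]
After 'sub': [1, -1, -7, 24]
After 'push -9': [1, -1, -7, 24, -9]
After 'sub': [1, -1, -7, 33]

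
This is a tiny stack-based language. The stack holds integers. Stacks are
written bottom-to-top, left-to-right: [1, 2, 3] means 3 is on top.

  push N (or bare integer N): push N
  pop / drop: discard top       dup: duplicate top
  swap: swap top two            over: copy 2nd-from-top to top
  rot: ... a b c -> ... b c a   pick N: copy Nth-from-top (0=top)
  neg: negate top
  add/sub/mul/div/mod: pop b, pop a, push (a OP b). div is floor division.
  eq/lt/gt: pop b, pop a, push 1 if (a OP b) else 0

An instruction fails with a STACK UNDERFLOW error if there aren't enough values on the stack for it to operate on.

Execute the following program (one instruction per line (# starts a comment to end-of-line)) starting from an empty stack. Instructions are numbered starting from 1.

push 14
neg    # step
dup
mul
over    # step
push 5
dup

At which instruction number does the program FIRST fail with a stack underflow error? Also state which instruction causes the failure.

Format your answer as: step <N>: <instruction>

Step 1 ('push 14'): stack = [14], depth = 1
Step 2 ('neg'): stack = [-14], depth = 1
Step 3 ('dup'): stack = [-14, -14], depth = 2
Step 4 ('mul'): stack = [196], depth = 1
Step 5 ('over'): needs 2 value(s) but depth is 1 — STACK UNDERFLOW

Answer: step 5: over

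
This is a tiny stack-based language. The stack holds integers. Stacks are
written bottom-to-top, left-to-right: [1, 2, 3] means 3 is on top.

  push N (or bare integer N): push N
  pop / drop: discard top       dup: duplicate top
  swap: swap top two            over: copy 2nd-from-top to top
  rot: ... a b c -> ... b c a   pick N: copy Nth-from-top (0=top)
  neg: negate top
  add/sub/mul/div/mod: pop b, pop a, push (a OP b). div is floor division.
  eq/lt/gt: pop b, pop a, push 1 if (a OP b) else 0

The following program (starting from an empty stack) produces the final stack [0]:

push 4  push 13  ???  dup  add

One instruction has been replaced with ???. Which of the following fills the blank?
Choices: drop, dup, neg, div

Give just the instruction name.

Answer: div

Derivation:
Stack before ???: [4, 13]
Stack after ???:  [0]
Checking each choice:
  drop: produces [8]
  dup: produces [4, 13, 26]
  neg: produces [4, -26]
  div: MATCH


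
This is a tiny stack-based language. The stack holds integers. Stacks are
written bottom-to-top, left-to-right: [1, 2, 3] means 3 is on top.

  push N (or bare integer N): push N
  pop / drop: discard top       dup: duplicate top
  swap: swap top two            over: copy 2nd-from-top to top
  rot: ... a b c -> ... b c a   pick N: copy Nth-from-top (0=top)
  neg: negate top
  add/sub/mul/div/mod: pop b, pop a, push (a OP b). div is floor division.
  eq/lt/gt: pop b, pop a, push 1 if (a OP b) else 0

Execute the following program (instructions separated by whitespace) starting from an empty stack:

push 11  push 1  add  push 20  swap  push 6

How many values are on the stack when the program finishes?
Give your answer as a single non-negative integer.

Answer: 3

Derivation:
After 'push 11': stack = [11] (depth 1)
After 'push 1': stack = [11, 1] (depth 2)
After 'add': stack = [12] (depth 1)
After 'push 20': stack = [12, 20] (depth 2)
After 'swap': stack = [20, 12] (depth 2)
After 'push 6': stack = [20, 12, 6] (depth 3)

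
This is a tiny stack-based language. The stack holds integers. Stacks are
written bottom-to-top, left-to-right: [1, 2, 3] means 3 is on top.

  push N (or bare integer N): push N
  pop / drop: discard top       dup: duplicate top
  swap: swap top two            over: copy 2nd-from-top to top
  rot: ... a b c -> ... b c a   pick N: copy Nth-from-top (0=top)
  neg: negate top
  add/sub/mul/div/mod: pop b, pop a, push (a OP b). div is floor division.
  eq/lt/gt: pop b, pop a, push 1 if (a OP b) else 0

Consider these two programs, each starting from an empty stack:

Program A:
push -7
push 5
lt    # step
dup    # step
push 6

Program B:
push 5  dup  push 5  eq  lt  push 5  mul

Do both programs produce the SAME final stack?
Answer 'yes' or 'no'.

Program A trace:
  After 'push -7': [-7]
  After 'push 5': [-7, 5]
  After 'lt': [1]
  After 'dup': [1, 1]
  After 'push 6': [1, 1, 6]
Program A final stack: [1, 1, 6]

Program B trace:
  After 'push 5': [5]
  After 'dup': [5, 5]
  After 'push 5': [5, 5, 5]
  After 'eq': [5, 1]
  After 'lt': [0]
  After 'push 5': [0, 5]
  After 'mul': [0]
Program B final stack: [0]
Same: no

Answer: no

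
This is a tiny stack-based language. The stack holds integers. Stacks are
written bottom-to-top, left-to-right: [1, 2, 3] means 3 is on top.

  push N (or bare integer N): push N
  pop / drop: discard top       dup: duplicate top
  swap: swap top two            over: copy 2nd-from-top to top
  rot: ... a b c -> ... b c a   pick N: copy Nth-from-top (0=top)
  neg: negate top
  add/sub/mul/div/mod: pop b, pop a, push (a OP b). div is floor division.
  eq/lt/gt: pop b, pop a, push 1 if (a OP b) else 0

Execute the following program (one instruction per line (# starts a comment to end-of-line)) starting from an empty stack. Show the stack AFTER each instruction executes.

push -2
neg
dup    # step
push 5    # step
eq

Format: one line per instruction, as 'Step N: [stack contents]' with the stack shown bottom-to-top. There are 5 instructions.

Step 1: [-2]
Step 2: [2]
Step 3: [2, 2]
Step 4: [2, 2, 5]
Step 5: [2, 0]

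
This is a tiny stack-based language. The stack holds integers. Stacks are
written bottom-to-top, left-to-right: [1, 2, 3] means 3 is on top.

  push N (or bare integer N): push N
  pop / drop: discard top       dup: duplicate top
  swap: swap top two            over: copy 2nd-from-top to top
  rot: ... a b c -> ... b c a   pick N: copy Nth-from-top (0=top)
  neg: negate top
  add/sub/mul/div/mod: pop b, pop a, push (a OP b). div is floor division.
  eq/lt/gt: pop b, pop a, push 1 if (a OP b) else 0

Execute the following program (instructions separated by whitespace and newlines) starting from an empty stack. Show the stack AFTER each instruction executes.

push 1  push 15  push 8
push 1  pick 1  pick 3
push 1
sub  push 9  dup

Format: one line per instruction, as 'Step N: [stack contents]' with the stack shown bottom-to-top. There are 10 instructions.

Step 1: [1]
Step 2: [1, 15]
Step 3: [1, 15, 8]
Step 4: [1, 15, 8, 1]
Step 5: [1, 15, 8, 1, 8]
Step 6: [1, 15, 8, 1, 8, 15]
Step 7: [1, 15, 8, 1, 8, 15, 1]
Step 8: [1, 15, 8, 1, 8, 14]
Step 9: [1, 15, 8, 1, 8, 14, 9]
Step 10: [1, 15, 8, 1, 8, 14, 9, 9]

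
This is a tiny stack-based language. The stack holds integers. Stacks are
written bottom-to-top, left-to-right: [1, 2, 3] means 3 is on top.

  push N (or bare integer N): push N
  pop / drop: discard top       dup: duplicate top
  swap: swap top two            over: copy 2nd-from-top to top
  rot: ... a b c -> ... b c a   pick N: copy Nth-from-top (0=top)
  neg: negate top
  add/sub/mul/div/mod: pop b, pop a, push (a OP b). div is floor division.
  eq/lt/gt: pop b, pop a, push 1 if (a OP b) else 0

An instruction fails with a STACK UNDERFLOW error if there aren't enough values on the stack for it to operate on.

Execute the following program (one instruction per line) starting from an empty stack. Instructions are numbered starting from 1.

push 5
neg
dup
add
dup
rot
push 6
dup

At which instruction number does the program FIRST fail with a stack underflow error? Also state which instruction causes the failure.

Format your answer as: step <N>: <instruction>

Answer: step 6: rot

Derivation:
Step 1 ('push 5'): stack = [5], depth = 1
Step 2 ('neg'): stack = [-5], depth = 1
Step 3 ('dup'): stack = [-5, -5], depth = 2
Step 4 ('add'): stack = [-10], depth = 1
Step 5 ('dup'): stack = [-10, -10], depth = 2
Step 6 ('rot'): needs 3 value(s) but depth is 2 — STACK UNDERFLOW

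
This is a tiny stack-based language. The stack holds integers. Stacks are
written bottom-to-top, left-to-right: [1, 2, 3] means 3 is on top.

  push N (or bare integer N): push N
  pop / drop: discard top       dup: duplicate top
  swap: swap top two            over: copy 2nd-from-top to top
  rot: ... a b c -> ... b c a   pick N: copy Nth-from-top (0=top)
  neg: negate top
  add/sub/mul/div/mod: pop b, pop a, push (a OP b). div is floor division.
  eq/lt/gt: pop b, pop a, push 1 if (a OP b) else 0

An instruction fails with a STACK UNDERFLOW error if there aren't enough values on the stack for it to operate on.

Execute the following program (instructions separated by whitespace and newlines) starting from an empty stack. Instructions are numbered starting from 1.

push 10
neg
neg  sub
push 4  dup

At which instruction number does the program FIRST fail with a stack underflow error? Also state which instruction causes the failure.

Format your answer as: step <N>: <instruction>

Step 1 ('push 10'): stack = [10], depth = 1
Step 2 ('neg'): stack = [-10], depth = 1
Step 3 ('neg'): stack = [10], depth = 1
Step 4 ('sub'): needs 2 value(s) but depth is 1 — STACK UNDERFLOW

Answer: step 4: sub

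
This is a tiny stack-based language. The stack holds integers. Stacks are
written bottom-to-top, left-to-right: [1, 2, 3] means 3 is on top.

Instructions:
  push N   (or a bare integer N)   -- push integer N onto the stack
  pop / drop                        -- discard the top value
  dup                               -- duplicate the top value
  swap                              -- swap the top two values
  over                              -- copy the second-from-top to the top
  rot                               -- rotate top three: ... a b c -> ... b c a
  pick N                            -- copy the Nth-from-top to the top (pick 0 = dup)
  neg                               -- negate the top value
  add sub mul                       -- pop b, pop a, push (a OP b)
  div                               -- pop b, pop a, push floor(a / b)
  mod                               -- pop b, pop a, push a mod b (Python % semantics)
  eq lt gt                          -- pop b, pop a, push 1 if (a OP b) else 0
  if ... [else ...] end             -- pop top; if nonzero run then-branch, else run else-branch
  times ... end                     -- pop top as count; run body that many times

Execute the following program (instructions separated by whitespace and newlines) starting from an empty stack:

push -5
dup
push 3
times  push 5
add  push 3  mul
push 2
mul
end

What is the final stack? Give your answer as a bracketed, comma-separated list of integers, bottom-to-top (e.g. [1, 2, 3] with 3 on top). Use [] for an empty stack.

After 'push -5': [-5]
After 'dup': [-5, -5]
After 'push 3': [-5, -5, 3]
After 'times': [-5, -5]
After 'push 5': [-5, -5, 5]
After 'add': [-5, 0]
After 'push 3': [-5, 0, 3]
After 'mul': [-5, 0]
After 'push 2': [-5, 0, 2]
After 'mul': [-5, 0]
After 'push 5': [-5, 0, 5]
After 'add': [-5, 5]
After 'push 3': [-5, 5, 3]
After 'mul': [-5, 15]
After 'push 2': [-5, 15, 2]
After 'mul': [-5, 30]
After 'push 5': [-5, 30, 5]
After 'add': [-5, 35]
After 'push 3': [-5, 35, 3]
After 'mul': [-5, 105]
After 'push 2': [-5, 105, 2]
After 'mul': [-5, 210]

Answer: [-5, 210]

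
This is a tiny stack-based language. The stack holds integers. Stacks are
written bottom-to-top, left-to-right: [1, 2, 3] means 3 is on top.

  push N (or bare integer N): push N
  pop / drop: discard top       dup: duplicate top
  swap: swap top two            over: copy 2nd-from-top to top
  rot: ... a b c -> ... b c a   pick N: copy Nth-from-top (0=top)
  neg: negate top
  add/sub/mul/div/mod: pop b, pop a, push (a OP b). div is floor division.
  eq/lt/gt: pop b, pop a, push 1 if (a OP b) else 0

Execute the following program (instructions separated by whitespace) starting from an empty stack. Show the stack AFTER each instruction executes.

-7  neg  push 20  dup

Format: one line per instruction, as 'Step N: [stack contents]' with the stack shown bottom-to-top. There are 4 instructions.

Step 1: [-7]
Step 2: [7]
Step 3: [7, 20]
Step 4: [7, 20, 20]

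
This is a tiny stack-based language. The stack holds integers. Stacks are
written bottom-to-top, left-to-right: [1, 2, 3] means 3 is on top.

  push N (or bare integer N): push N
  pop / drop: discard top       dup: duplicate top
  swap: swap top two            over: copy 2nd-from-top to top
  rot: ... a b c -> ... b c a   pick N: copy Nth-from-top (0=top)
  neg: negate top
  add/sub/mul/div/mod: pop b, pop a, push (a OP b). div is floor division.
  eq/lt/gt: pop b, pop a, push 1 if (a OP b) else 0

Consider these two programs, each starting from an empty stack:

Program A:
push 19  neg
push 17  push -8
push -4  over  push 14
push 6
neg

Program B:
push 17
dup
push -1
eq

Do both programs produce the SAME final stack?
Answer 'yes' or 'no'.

Program A trace:
  After 'push 19': [19]
  After 'neg': [-19]
  After 'push 17': [-19, 17]
  After 'push -8': [-19, 17, -8]
  After 'push -4': [-19, 17, -8, -4]
  After 'over': [-19, 17, -8, -4, -8]
  After 'push 14': [-19, 17, -8, -4, -8, 14]
  After 'push 6': [-19, 17, -8, -4, -8, 14, 6]
  After 'neg': [-19, 17, -8, -4, -8, 14, -6]
Program A final stack: [-19, 17, -8, -4, -8, 14, -6]

Program B trace:
  After 'push 17': [17]
  After 'dup': [17, 17]
  After 'push -1': [17, 17, -1]
  After 'eq': [17, 0]
Program B final stack: [17, 0]
Same: no

Answer: no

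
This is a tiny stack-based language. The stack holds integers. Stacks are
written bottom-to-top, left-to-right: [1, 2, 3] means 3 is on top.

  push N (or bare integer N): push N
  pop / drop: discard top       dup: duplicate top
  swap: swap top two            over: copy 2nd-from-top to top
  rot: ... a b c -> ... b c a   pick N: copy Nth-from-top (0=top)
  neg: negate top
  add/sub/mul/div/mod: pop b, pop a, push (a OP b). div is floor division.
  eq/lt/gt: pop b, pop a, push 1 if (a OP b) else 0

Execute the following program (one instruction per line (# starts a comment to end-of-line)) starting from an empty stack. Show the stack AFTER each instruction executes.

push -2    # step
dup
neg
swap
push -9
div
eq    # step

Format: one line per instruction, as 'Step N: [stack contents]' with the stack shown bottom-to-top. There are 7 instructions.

Step 1: [-2]
Step 2: [-2, -2]
Step 3: [-2, 2]
Step 4: [2, -2]
Step 5: [2, -2, -9]
Step 6: [2, 0]
Step 7: [0]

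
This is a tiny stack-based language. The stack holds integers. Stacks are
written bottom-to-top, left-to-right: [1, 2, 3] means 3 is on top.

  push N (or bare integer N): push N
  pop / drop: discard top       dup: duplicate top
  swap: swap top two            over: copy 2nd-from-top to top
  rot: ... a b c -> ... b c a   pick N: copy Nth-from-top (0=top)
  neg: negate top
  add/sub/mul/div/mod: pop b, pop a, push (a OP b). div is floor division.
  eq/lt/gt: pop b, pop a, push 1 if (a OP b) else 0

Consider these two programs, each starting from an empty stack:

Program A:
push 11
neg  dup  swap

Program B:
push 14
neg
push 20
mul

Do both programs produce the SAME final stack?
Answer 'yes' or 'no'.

Program A trace:
  After 'push 11': [11]
  After 'neg': [-11]
  After 'dup': [-11, -11]
  After 'swap': [-11, -11]
Program A final stack: [-11, -11]

Program B trace:
  After 'push 14': [14]
  After 'neg': [-14]
  After 'push 20': [-14, 20]
  After 'mul': [-280]
Program B final stack: [-280]
Same: no

Answer: no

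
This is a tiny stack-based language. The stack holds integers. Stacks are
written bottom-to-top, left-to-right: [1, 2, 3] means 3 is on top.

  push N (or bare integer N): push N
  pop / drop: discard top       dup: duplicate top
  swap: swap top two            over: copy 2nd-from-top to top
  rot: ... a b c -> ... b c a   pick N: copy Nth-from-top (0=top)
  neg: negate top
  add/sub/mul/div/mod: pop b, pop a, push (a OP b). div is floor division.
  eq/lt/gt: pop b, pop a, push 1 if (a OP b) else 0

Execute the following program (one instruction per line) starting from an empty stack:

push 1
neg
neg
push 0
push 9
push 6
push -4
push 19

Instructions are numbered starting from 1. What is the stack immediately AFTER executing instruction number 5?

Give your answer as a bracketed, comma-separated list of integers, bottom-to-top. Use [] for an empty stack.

Step 1 ('push 1'): [1]
Step 2 ('neg'): [-1]
Step 3 ('neg'): [1]
Step 4 ('push 0'): [1, 0]
Step 5 ('push 9'): [1, 0, 9]

Answer: [1, 0, 9]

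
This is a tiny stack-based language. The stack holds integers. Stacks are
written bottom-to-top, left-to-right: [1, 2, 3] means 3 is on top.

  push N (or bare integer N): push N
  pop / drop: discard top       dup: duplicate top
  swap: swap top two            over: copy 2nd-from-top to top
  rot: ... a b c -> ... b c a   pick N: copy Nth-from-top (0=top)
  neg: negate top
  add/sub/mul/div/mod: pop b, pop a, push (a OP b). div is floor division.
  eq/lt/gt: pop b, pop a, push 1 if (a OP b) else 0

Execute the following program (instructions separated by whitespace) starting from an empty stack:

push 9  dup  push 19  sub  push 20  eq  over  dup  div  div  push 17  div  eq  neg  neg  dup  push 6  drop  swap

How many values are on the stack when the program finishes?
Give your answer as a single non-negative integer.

After 'push 9': stack = [9] (depth 1)
After 'dup': stack = [9, 9] (depth 2)
After 'push 19': stack = [9, 9, 19] (depth 3)
After 'sub': stack = [9, -10] (depth 2)
After 'push 20': stack = [9, -10, 20] (depth 3)
After 'eq': stack = [9, 0] (depth 2)
After 'over': stack = [9, 0, 9] (depth 3)
After 'dup': stack = [9, 0, 9, 9] (depth 4)
After 'div': stack = [9, 0, 1] (depth 3)
After 'div': stack = [9, 0] (depth 2)
After 'push 17': stack = [9, 0, 17] (depth 3)
After 'div': stack = [9, 0] (depth 2)
After 'eq': stack = [0] (depth 1)
After 'neg': stack = [0] (depth 1)
After 'neg': stack = [0] (depth 1)
After 'dup': stack = [0, 0] (depth 2)
After 'push 6': stack = [0, 0, 6] (depth 3)
After 'drop': stack = [0, 0] (depth 2)
After 'swap': stack = [0, 0] (depth 2)

Answer: 2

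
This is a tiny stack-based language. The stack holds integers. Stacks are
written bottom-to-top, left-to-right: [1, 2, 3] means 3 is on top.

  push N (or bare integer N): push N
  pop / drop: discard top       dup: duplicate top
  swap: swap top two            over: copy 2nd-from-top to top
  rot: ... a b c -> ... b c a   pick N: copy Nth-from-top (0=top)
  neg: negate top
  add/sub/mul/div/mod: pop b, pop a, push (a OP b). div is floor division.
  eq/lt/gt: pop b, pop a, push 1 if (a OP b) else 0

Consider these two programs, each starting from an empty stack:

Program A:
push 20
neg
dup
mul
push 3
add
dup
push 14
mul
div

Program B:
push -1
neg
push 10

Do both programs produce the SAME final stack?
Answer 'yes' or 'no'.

Answer: no

Derivation:
Program A trace:
  After 'push 20': [20]
  After 'neg': [-20]
  After 'dup': [-20, -20]
  After 'mul': [400]
  After 'push 3': [400, 3]
  After 'add': [403]
  After 'dup': [403, 403]
  After 'push 14': [403, 403, 14]
  After 'mul': [403, 5642]
  After 'div': [0]
Program A final stack: [0]

Program B trace:
  After 'push -1': [-1]
  After 'neg': [1]
  After 'push 10': [1, 10]
Program B final stack: [1, 10]
Same: no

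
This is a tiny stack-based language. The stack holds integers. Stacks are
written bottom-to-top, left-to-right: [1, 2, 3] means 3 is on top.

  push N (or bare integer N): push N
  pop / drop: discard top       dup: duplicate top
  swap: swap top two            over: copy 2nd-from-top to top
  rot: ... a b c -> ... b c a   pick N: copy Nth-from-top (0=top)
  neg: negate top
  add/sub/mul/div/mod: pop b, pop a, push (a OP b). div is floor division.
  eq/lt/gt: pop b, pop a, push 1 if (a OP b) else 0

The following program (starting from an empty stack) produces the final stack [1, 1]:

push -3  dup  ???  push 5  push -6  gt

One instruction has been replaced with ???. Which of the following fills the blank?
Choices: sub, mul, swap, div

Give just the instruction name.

Answer: div

Derivation:
Stack before ???: [-3, -3]
Stack after ???:  [1]
Checking each choice:
  sub: produces [0, 1]
  mul: produces [9, 1]
  swap: produces [-3, -3, 1]
  div: MATCH


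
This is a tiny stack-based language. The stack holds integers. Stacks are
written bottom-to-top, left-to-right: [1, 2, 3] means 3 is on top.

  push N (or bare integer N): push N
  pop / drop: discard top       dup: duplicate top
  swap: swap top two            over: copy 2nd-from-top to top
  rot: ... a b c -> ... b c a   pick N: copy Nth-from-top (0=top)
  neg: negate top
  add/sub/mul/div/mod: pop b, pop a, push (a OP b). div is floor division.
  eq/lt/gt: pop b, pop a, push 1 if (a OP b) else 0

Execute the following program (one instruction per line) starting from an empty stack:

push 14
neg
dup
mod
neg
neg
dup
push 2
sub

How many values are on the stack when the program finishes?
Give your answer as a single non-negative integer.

After 'push 14': stack = [14] (depth 1)
After 'neg': stack = [-14] (depth 1)
After 'dup': stack = [-14, -14] (depth 2)
After 'mod': stack = [0] (depth 1)
After 'neg': stack = [0] (depth 1)
After 'neg': stack = [0] (depth 1)
After 'dup': stack = [0, 0] (depth 2)
After 'push 2': stack = [0, 0, 2] (depth 3)
After 'sub': stack = [0, -2] (depth 2)

Answer: 2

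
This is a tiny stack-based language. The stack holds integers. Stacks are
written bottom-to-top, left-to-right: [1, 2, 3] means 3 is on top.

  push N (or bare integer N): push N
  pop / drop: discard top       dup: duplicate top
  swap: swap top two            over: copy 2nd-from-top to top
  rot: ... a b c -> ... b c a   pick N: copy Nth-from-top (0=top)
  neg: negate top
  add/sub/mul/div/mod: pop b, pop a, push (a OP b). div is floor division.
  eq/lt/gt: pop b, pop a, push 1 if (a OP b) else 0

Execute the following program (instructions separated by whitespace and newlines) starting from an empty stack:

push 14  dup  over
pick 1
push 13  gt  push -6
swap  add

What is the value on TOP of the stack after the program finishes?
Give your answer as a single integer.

Answer: -5

Derivation:
After 'push 14': [14]
After 'dup': [14, 14]
After 'over': [14, 14, 14]
After 'pick 1': [14, 14, 14, 14]
After 'push 13': [14, 14, 14, 14, 13]
After 'gt': [14, 14, 14, 1]
After 'push -6': [14, 14, 14, 1, -6]
After 'swap': [14, 14, 14, -6, 1]
After 'add': [14, 14, 14, -5]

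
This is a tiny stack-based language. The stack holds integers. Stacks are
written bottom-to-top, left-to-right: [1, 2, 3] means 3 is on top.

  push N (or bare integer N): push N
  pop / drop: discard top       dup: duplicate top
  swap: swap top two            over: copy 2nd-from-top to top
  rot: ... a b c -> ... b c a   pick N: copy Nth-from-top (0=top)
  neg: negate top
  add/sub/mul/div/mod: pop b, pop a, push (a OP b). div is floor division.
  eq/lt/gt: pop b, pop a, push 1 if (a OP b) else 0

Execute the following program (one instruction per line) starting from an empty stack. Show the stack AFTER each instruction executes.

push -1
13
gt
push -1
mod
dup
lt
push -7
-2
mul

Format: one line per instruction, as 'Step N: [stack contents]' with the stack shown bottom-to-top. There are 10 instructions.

Step 1: [-1]
Step 2: [-1, 13]
Step 3: [0]
Step 4: [0, -1]
Step 5: [0]
Step 6: [0, 0]
Step 7: [0]
Step 8: [0, -7]
Step 9: [0, -7, -2]
Step 10: [0, 14]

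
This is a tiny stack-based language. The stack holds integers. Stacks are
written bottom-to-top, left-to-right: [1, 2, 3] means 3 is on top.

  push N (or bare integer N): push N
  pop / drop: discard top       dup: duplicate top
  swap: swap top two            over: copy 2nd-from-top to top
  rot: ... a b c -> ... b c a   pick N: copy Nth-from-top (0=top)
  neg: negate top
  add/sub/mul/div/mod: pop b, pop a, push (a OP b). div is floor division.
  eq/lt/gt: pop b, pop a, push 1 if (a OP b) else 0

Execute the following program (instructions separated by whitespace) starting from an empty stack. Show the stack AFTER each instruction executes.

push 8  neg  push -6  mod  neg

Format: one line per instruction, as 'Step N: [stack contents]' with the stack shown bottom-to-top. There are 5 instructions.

Step 1: [8]
Step 2: [-8]
Step 3: [-8, -6]
Step 4: [-2]
Step 5: [2]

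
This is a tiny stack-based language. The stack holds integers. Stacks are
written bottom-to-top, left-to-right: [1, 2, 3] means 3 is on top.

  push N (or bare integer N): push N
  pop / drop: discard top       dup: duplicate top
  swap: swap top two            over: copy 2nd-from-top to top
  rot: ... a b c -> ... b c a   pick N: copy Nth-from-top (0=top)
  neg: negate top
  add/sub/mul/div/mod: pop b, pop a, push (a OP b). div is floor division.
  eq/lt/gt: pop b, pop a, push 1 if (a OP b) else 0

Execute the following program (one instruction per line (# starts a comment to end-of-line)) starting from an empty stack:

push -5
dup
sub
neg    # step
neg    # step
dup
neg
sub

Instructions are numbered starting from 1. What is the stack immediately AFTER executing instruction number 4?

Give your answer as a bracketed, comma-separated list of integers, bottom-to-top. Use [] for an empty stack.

Answer: [0]

Derivation:
Step 1 ('push -5'): [-5]
Step 2 ('dup'): [-5, -5]
Step 3 ('sub'): [0]
Step 4 ('neg'): [0]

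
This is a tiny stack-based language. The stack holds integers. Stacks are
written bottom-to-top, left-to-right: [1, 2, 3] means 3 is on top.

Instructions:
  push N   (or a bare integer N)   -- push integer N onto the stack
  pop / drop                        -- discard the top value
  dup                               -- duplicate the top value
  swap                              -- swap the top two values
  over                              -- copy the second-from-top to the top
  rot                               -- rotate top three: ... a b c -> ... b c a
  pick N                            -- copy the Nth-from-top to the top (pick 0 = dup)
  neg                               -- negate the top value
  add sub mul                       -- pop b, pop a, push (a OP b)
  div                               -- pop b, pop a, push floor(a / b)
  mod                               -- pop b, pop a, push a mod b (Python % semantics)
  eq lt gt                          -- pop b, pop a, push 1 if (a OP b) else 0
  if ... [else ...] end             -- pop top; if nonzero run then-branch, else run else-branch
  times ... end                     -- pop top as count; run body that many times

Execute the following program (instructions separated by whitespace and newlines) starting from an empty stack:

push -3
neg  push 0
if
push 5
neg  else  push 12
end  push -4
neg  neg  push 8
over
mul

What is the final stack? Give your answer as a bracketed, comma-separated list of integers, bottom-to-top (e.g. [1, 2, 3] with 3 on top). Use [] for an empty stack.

After 'push -3': [-3]
After 'neg': [3]
After 'push 0': [3, 0]
After 'if': [3]
After 'push 12': [3, 12]
After 'push -4': [3, 12, -4]
After 'neg': [3, 12, 4]
After 'neg': [3, 12, -4]
After 'push 8': [3, 12, -4, 8]
After 'over': [3, 12, -4, 8, -4]
After 'mul': [3, 12, -4, -32]

Answer: [3, 12, -4, -32]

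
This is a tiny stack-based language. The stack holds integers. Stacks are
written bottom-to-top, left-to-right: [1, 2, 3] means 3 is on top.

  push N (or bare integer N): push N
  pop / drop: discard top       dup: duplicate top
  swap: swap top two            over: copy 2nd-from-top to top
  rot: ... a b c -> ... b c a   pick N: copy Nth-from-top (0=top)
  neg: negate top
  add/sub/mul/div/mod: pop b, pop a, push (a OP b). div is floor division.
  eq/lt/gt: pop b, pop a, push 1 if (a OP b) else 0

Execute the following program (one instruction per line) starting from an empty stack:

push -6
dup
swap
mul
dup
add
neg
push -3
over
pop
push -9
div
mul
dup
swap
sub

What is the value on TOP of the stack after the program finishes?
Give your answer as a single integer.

After 'push -6': [-6]
After 'dup': [-6, -6]
After 'swap': [-6, -6]
After 'mul': [36]
After 'dup': [36, 36]
After 'add': [72]
After 'neg': [-72]
After 'push -3': [-72, -3]
After 'over': [-72, -3, -72]
After 'pop': [-72, -3]
After 'push -9': [-72, -3, -9]
After 'div': [-72, 0]
After 'mul': [0]
After 'dup': [0, 0]
After 'swap': [0, 0]
After 'sub': [0]

Answer: 0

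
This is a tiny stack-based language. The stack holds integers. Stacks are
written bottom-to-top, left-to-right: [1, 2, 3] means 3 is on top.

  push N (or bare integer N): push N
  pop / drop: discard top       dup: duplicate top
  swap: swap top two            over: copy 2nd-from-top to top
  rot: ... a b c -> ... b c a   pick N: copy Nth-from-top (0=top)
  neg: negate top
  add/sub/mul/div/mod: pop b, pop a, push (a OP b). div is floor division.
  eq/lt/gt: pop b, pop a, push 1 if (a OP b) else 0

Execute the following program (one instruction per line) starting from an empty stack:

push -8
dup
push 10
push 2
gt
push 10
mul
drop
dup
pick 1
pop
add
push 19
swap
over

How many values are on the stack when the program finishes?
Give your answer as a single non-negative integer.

Answer: 4

Derivation:
After 'push -8': stack = [-8] (depth 1)
After 'dup': stack = [-8, -8] (depth 2)
After 'push 10': stack = [-8, -8, 10] (depth 3)
After 'push 2': stack = [-8, -8, 10, 2] (depth 4)
After 'gt': stack = [-8, -8, 1] (depth 3)
After 'push 10': stack = [-8, -8, 1, 10] (depth 4)
After 'mul': stack = [-8, -8, 10] (depth 3)
After 'drop': stack = [-8, -8] (depth 2)
After 'dup': stack = [-8, -8, -8] (depth 3)
After 'pick 1': stack = [-8, -8, -8, -8] (depth 4)
After 'pop': stack = [-8, -8, -8] (depth 3)
After 'add': stack = [-8, -16] (depth 2)
After 'push 19': stack = [-8, -16, 19] (depth 3)
After 'swap': stack = [-8, 19, -16] (depth 3)
After 'over': stack = [-8, 19, -16, 19] (depth 4)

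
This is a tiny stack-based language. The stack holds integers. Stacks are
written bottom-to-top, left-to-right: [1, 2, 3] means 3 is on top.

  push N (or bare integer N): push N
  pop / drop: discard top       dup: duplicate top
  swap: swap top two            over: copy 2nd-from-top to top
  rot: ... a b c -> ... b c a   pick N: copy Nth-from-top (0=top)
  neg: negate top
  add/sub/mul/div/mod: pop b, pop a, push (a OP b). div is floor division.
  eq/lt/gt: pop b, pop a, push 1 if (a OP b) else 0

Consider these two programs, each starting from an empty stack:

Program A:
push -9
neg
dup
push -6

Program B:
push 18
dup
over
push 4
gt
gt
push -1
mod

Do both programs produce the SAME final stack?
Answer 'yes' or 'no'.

Answer: no

Derivation:
Program A trace:
  After 'push -9': [-9]
  After 'neg': [9]
  After 'dup': [9, 9]
  After 'push -6': [9, 9, -6]
Program A final stack: [9, 9, -6]

Program B trace:
  After 'push 18': [18]
  After 'dup': [18, 18]
  After 'over': [18, 18, 18]
  After 'push 4': [18, 18, 18, 4]
  After 'gt': [18, 18, 1]
  After 'gt': [18, 1]
  After 'push -1': [18, 1, -1]
  After 'mod': [18, 0]
Program B final stack: [18, 0]
Same: no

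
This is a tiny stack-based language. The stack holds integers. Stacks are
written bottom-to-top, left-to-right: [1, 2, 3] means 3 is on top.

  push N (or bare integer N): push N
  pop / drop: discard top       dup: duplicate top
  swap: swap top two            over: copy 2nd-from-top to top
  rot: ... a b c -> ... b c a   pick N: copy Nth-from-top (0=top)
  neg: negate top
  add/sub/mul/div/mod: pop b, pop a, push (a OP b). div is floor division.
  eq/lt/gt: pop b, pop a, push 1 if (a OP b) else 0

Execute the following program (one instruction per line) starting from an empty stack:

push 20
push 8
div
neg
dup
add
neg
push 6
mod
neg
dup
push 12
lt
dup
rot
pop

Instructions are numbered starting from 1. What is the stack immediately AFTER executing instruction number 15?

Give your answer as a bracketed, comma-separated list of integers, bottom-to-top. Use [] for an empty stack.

Answer: [1, 1, -4]

Derivation:
Step 1 ('push 20'): [20]
Step 2 ('push 8'): [20, 8]
Step 3 ('div'): [2]
Step 4 ('neg'): [-2]
Step 5 ('dup'): [-2, -2]
Step 6 ('add'): [-4]
Step 7 ('neg'): [4]
Step 8 ('push 6'): [4, 6]
Step 9 ('mod'): [4]
Step 10 ('neg'): [-4]
Step 11 ('dup'): [-4, -4]
Step 12 ('push 12'): [-4, -4, 12]
Step 13 ('lt'): [-4, 1]
Step 14 ('dup'): [-4, 1, 1]
Step 15 ('rot'): [1, 1, -4]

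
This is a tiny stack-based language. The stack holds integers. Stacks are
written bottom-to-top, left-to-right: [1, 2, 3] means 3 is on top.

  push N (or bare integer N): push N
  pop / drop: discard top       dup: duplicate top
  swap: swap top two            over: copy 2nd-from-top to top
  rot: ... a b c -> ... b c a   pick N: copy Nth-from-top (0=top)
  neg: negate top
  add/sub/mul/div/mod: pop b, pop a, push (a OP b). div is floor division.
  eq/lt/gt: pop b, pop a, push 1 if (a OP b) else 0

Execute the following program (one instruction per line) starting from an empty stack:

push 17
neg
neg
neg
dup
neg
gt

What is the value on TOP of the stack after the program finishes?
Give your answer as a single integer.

Answer: 0

Derivation:
After 'push 17': [17]
After 'neg': [-17]
After 'neg': [17]
After 'neg': [-17]
After 'dup': [-17, -17]
After 'neg': [-17, 17]
After 'gt': [0]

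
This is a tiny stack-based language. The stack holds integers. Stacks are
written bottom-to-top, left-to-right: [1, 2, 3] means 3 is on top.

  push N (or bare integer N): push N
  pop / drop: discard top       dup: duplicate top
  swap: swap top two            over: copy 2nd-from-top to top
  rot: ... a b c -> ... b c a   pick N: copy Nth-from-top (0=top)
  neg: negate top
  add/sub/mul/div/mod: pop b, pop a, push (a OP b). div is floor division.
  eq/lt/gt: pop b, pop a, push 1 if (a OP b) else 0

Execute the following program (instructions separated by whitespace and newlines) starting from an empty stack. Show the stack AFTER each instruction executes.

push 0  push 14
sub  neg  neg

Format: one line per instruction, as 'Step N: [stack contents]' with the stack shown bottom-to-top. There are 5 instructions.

Step 1: [0]
Step 2: [0, 14]
Step 3: [-14]
Step 4: [14]
Step 5: [-14]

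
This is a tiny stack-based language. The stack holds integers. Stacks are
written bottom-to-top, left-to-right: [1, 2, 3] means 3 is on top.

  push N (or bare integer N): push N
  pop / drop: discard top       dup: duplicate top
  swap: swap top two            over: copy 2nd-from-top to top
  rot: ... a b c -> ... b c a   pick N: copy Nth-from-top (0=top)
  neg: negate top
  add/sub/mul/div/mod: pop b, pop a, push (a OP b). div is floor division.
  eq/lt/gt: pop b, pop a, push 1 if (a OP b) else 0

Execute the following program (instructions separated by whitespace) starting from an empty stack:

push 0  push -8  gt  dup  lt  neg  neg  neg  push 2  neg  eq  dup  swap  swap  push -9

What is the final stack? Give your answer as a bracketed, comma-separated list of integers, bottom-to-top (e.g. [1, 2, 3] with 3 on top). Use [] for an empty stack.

Answer: [0, 0, -9]

Derivation:
After 'push 0': [0]
After 'push -8': [0, -8]
After 'gt': [1]
After 'dup': [1, 1]
After 'lt': [0]
After 'neg': [0]
After 'neg': [0]
After 'neg': [0]
After 'push 2': [0, 2]
After 'neg': [0, -2]
After 'eq': [0]
After 'dup': [0, 0]
After 'swap': [0, 0]
After 'swap': [0, 0]
After 'push -9': [0, 0, -9]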